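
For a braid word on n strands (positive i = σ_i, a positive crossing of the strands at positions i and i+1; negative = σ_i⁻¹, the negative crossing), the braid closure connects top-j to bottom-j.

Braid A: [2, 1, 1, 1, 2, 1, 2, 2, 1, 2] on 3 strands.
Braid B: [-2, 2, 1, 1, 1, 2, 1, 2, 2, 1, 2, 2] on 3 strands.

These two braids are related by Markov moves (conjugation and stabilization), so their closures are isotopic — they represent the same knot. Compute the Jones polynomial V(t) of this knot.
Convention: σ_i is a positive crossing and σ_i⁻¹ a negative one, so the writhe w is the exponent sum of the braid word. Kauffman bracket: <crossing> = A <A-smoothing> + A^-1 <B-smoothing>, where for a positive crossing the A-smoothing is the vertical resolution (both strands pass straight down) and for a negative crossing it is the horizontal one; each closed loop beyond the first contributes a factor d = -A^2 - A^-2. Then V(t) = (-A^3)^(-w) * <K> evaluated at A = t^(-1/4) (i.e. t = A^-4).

-t^10 + t^6 + t^4

Derivation:
Markov-equivalent braids have isotopic closures, hence identical knot invariants. Strip the Markov moves from each word to reach a common short braid β, then compute V(t) once on β.
Braid A: s2 s1 s1 s1 s2 s1 s2 s2 s1 s2 on 3 strands has no conjugating prefix/suffix or stabilization to strip; take β = s2 s1 s1 s1 s2 s1 s2 s2 s1 s2.
Braid B: s2^-1 s2 s1 s1 s1 s2 s1 s2 s2 s1 s2 s2 on 3 strands reduces by inverse Markov moves (closure unchanged at each step):
  Deconjugate: the word is γ·β·γ⁻¹ with γ = s2^-1 (prefix) and γ⁻¹ = s2 (suffix); strip both.
Reduced to β = s2 s1 s1 s1 s2 s1 s2 s2 s1 s2 on 3 strands, 10 crossings.
Both give the same β = s2 s1 s1 s1 s2 s1 s2 s2 s1 s2 on 3 strands, so one state sum suffices:
Braid: s2 s1 s1 s1 s2 s1 s2 s2 s1 s2 on 3 strands, 10 crossings.
Writhe w = (#positive) - (#negative) = 10 - 0 = 10.
Computing the Kauffman bracket via state sum. There are 2^10 = 1024 states.
For each crossing: s=0 is the vertical smoothing, s=1 horizontal. Crossing k contributes A^(sign_k * (1 - 2*s_k)); loop factor d = -A^2 - A^-2.
Tabulate the states by total A-exponent and number of loops L (A-exp: L × count):
  A^10: L=3 ×1
  A^8: L=2 ×10
  A^6: L=1 ×25, L=3 ×20
  A^4: L=2 ×100, L=4 ×20
  A^2: L=1 ×36, L=3 ×164, L=5 ×10
  A^0: L=2 ×108, L=4 ×142, L=6 ×2
  A^-2: L=1 ×12, L=3 ×129, L=5 ×69
  A^-4: L=2 ×24, L=4 ×78, L=6 ×18
  A^-6: L=3 ×19, L=5 ×24, L=7 ×2
  A^-8: L=4 ×7, L=6 ×3
  A^-10: L=5 ×1
Each group contributes A^e * Σ count * d^(L-1):
Powers of d = -A^2 - A^-2: d^2 = A^4 + 2 + A^-4; d^3 = -A^6 - 3*A^2 - 3*A^-2 - A^-6; d^4 = A^8 + 4*A^4 + 6 + 4*A^-4 + A^-8; d^5 = -A^10 - 5*A^6 - 10*A^2 - 10*A^-2 - 5*A^-6 - A^-10; d^6 = A^12 + 6*A^8 + 15*A^4 + 20 + 15*A^-4 + 6*A^-8 + A^-12.
  A^10 * (d^2) = A^14 + 2*A^10 + A^6
  A^8 * (10*d) = -10*A^10 - 10*A^6
  A^6 * (25 + 20*d^2) = 20*A^10 + 65*A^6 + 20*A^2
  A^4 * (100*d + 20*d^3) = -20*A^10 - 160*A^6 - 160*A^2 - 20*A^-2
  A^2 * (36 + 164*d^2 + 10*d^4) = 10*A^10 + 204*A^6 + 424*A^2 + 204*A^-2 + 10*A^-6
  A^0 * (108*d + 142*d^3 + 2*d^5) = -2*A^10 - 152*A^6 - 554*A^2 - 554*A^-2 - 152*A^-6 - 2*A^-10
  A^-2 * (12 + 129*d^2 + 69*d^4) = 69*A^6 + 405*A^2 + 684*A^-2 + 405*A^-6 + 69*A^-10
  A^-4 * (24*d + 78*d^3 + 18*d^5) = -18*A^6 - 168*A^2 - 438*A^-2 - 438*A^-6 - 168*A^-10 - 18*A^-14
  A^-6 * (19*d^2 + 24*d^4 + 2*d^6) = 2*A^6 + 36*A^2 + 145*A^-2 + 222*A^-6 + 145*A^-10 + 36*A^-14 + 2*A^-18
  A^-8 * (7*d^3 + 3*d^5) = -3*A^2 - 22*A^-2 - 51*A^-6 - 51*A^-10 - 22*A^-14 - 3*A^-18
  A^-10 * (d^4) = A^-2 + 4*A^-6 + 6*A^-10 + 4*A^-14 + A^-18
Summing the groups: <K> = A^14 + A^6 - A^-10
Normalise by the writhe: (-A^3)^(-w) = (-A^3)^(-10) = A^-30, so f(A) = A^-30 * <K> = A^-16 + A^-24 - A^-40.
Substitute A = t^(-1/4), i.e. A^e → t^(-e/4): V(t) = -t^10 + t^6 + t^4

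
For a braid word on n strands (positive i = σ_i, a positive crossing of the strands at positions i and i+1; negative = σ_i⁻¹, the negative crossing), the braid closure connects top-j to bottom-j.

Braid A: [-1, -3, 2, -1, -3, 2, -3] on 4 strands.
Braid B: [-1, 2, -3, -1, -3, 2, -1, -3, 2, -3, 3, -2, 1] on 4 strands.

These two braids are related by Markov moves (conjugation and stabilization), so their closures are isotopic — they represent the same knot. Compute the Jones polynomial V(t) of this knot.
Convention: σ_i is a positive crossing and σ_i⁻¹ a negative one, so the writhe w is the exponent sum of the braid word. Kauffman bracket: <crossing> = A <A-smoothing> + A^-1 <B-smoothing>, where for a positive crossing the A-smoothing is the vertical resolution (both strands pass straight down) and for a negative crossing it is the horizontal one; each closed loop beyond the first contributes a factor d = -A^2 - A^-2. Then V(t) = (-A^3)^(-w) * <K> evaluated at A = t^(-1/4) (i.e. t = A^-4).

Markov-equivalent braids have isotopic closures, hence identical knot invariants. Strip the Markov moves from each word to reach a common short braid β, then compute V(t) once on β.
Braid A: s1^-1 s3^-1 s2 s1^-1 s3^-1 s2 s3^-1 on 4 strands has no conjugating prefix/suffix or stabilization to strip; take β = s1^-1 s3^-1 s2 s1^-1 s3^-1 s2 s3^-1.
Braid B: s1^-1 s2 s3^-1 s1^-1 s3^-1 s2 s1^-1 s3^-1 s2 s3^-1 s3 s2^-1 s1 on 4 strands reduces by inverse Markov moves (closure unchanged at each step):
  Deconjugate: the word is γ·β·γ⁻¹ with γ = s1^-1 s2 (prefix) and γ⁻¹ = s2^-1 s1 (suffix); strip both.
  Deconjugate: the word is γ·β·γ⁻¹ with γ = s3^-1 (prefix) and γ⁻¹ = s3 (suffix); strip both.
Reduced to β = s1^-1 s3^-1 s2 s1^-1 s3^-1 s2 s3^-1 on 4 strands, 7 crossings.
Both give the same β = s1^-1 s3^-1 s2 s1^-1 s3^-1 s2 s3^-1 on 4 strands, so one state sum suffices:
Braid: s1^-1 s3^-1 s2 s1^-1 s3^-1 s2 s3^-1 on 4 strands, 7 crossings.
Writhe w = (#positive) - (#negative) = 2 - 5 = -3.
State-sum expansion of <K>. There are 2^7 = 128 states.
Smooth each crossing (0=||, 1=⌣⌢); contribution A^(Σ sign_k(1-2s_k)) * d^(L-1).
Tabulate the states by total A-exponent and number of loops L (A-exp: L × count):
  A^7: L=5 ×1
  A^5: L=4 ×7
  A^3: L=3 ×20, L=5 ×1
  A^1: L=2 ×29, L=4 ×6
  A^-1: L=1 ×19, L=3 ×16
  A^-3: L=2 ×19, L=4 ×2
  A^-5: L=3 ×7
  A^-7: L=4 ×1
Each group contributes A^e * Σ count * d^(L-1):
Powers of d = -A^2 - A^-2: d^2 = A^4 + 2 + A^-4; d^3 = -A^6 - 3*A^2 - 3*A^-2 - A^-6; d^4 = A^8 + 4*A^4 + 6 + 4*A^-4 + A^-8.
  A^7 * (d^4) = A^15 + 4*A^11 + 6*A^7 + 4*A^3 + A^-1
  A^5 * (7*d^3) = -7*A^11 - 21*A^7 - 21*A^3 - 7*A^-1
  A^3 * (20*d^2 + d^4) = A^11 + 24*A^7 + 46*A^3 + 24*A^-1 + A^-5
  A^1 * (29*d + 6*d^3) = -6*A^7 - 47*A^3 - 47*A^-1 - 6*A^-5
  A^-1 * (19 + 16*d^2) = 16*A^3 + 51*A^-1 + 16*A^-5
  A^-3 * (19*d + 2*d^3) = -2*A^3 - 25*A^-1 - 25*A^-5 - 2*A^-9
  A^-5 * (7*d^2) = 7*A^-1 + 14*A^-5 + 7*A^-9
  A^-7 * (d^3) = -A^-1 - 3*A^-5 - 3*A^-9 - A^-13
Summing the groups: <K> = A^15 - 2*A^11 + 3*A^7 - 4*A^3 + 3*A^-1 - 3*A^-5 + 2*A^-9 - A^-13
Normalise by the writhe: (-A^3)^(-w) = (-A^3)^(3) = -A^9, so f(A) = -A^9 * <K> = -A^24 + 2*A^20 - 3*A^16 + 4*A^12 - 3*A^8 + 3*A^4 - 2 + A^-4.
Substitute A = t^(-1/4), i.e. A^e → t^(-e/4): V(t) = t - 2 + 3*t^-1 - 3*t^-2 + 4*t^-3 - 3*t^-4 + 2*t^-5 - t^-6

Answer: t - 2 + 3*t^-1 - 3*t^-2 + 4*t^-3 - 3*t^-4 + 2*t^-5 - t^-6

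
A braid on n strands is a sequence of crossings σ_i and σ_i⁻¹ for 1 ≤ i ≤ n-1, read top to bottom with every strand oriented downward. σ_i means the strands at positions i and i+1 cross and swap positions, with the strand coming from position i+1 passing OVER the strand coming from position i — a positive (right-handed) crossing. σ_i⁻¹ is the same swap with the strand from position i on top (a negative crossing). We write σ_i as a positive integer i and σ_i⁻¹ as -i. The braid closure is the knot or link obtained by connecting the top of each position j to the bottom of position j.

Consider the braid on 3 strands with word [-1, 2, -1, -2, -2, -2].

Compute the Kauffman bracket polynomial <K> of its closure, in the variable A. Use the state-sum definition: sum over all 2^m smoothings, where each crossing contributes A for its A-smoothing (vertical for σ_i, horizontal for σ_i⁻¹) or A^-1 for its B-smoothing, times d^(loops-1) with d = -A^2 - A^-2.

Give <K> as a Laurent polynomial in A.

-A^12 + A^8 - A^4 + 2 - A^-4 + A^-8

Derivation:
Braid: s1^-1 s2 s1^-1 s2^-1 s2^-1 s2^-1 on 3 strands, 6 crossings.
Writhe w = (#positive) - (#negative) = 1 - 5 = -4.
Computing the Kauffman bracket via state sum. There are 2^6 = 64 states.
Each crossing splits two ways (0=vertical, 1=horizontal). The state's weight is A^(#A-smoothings - #B-smoothings) * d^(loops - 1).
Tabulate the states by total A-exponent and number of loops L (A-exp: L × count):
  A^6: L=4 ×1
  A^4: L=3 ×6
  A^2: L=2 ×12, L=4 ×3
  A^0: L=1 ×9, L=3 ×10, L=5 ×1
  A^-2: L=2 ×12, L=4 ×3
  A^-4: L=1 ×2, L=3 ×4
  A^-6: L=2 ×1
Each group contributes A^e * Σ count * d^(L-1):
Powers of d = -A^2 - A^-2: d^2 = A^4 + 2 + A^-4; d^3 = -A^6 - 3*A^2 - 3*A^-2 - A^-6; d^4 = A^8 + 4*A^4 + 6 + 4*A^-4 + A^-8.
  A^6 * (d^3) = -A^12 - 3*A^8 - 3*A^4 - 1
  A^4 * (6*d^2) = 6*A^8 + 12*A^4 + 6
  A^2 * (12*d + 3*d^3) = -3*A^8 - 21*A^4 - 21 - 3*A^-4
  A^0 * (9 + 10*d^2 + d^4) = A^8 + 14*A^4 + 35 + 14*A^-4 + A^-8
  A^-2 * (12*d + 3*d^3) = -3*A^4 - 21 - 21*A^-4 - 3*A^-8
  A^-4 * (2 + 4*d^2) = 4 + 10*A^-4 + 4*A^-8
  A^-6 * (d) = -A^-4 - A^-8
Summing the groups: <K> = -A^12 + A^8 - A^4 + 2 - A^-4 + A^-8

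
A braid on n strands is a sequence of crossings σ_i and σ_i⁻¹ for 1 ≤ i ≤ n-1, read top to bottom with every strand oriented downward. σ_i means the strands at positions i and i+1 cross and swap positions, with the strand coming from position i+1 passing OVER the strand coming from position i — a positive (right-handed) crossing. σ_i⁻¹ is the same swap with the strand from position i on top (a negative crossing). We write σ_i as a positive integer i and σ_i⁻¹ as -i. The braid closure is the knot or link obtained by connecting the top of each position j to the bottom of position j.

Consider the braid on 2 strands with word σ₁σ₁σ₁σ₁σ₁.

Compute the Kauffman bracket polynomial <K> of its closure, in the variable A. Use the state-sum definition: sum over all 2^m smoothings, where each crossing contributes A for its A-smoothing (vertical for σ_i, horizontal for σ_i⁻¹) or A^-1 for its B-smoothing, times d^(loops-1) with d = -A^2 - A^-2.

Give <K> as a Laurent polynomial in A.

-A^7 - A^-1 + A^-5 - A^-9 + A^-13

Derivation:
Braid: s1 s1 s1 s1 s1 on 2 strands, 5 crossings.
Writhe w = (#positive) - (#negative) = 5 - 0 = 5.
Computing the Kauffman bracket via state sum. There are 2^5 = 32 states.
Smooth each crossing (0=||, 1=⌣⌢); contribution A^(Σ sign_k(1-2s_k)) * d^(L-1).
  state 00000: A-exp=+5, loops=2, term = A^5 * d^1
  state 00001: A-exp=+3, loops=1, term = A^3 * d^0
  state 00010: A-exp=+3, loops=1, term = A^3 * d^0
  state 00011: A-exp=+1, loops=2, term = A^1 * d^1
  state 00100: A-exp=+3, loops=1, term = A^3 * d^0
  state 00101: A-exp=+1, loops=2, term = A^1 * d^1
  state 00110: A-exp=+1, loops=2, term = A^1 * d^1
  state 00111: A-exp=-1, loops=3, term = A^-1 * d^2
  state 01000: A-exp=+3, loops=1, term = A^3 * d^0
  state 01001: A-exp=+1, loops=2, term = A^1 * d^1
  state 01010: A-exp=+1, loops=2, term = A^1 * d^1
  state 01011: A-exp=-1, loops=3, term = A^-1 * d^2
  state 01100: A-exp=+1, loops=2, term = A^1 * d^1
  state 01101: A-exp=-1, loops=3, term = A^-1 * d^2
  state 01110: A-exp=-1, loops=3, term = A^-1 * d^2
  state 01111: A-exp=-3, loops=4, term = A^-3 * d^3
  state 10000: A-exp=+3, loops=1, term = A^3 * d^0
  state 10001: A-exp=+1, loops=2, term = A^1 * d^1
  state 10010: A-exp=+1, loops=2, term = A^1 * d^1
  state 10011: A-exp=-1, loops=3, term = A^-1 * d^2
  state 10100: A-exp=+1, loops=2, term = A^1 * d^1
  state 10101: A-exp=-1, loops=3, term = A^-1 * d^2
  state 10110: A-exp=-1, loops=3, term = A^-1 * d^2
  state 10111: A-exp=-3, loops=4, term = A^-3 * d^3
  state 11000: A-exp=+1, loops=2, term = A^1 * d^1
  state 11001: A-exp=-1, loops=3, term = A^-1 * d^2
  state 11010: A-exp=-1, loops=3, term = A^-1 * d^2
  state 11011: A-exp=-3, loops=4, term = A^-3 * d^3
  state 11100: A-exp=-1, loops=3, term = A^-1 * d^2
  state 11101: A-exp=-3, loops=4, term = A^-3 * d^3
  state 11110: A-exp=-3, loops=4, term = A^-3 * d^3
  state 11111: A-exp=-5, loops=5, term = A^-5 * d^4
Collect the terms by A-exponent (count of states per loop number):
Powers of d = -A^2 - A^-2: d^2 = A^4 + 2 + A^-4; d^3 = -A^6 - 3*A^2 - 3*A^-2 - A^-6; d^4 = A^8 + 4*A^4 + 6 + 4*A^-4 + A^-8.
  A^5 * (d) = -A^7 - A^3
  A^3 * (5) = 5*A^3
  A^1 * (10*d) = -10*A^3 - 10*A^-1
  A^-1 * (10*d^2) = 10*A^3 + 20*A^-1 + 10*A^-5
  A^-3 * (5*d^3) = -5*A^3 - 15*A^-1 - 15*A^-5 - 5*A^-9
  A^-5 * (d^4) = A^3 + 4*A^-1 + 6*A^-5 + 4*A^-9 + A^-13
Summing the groups: <K> = -A^7 - A^-1 + A^-5 - A^-9 + A^-13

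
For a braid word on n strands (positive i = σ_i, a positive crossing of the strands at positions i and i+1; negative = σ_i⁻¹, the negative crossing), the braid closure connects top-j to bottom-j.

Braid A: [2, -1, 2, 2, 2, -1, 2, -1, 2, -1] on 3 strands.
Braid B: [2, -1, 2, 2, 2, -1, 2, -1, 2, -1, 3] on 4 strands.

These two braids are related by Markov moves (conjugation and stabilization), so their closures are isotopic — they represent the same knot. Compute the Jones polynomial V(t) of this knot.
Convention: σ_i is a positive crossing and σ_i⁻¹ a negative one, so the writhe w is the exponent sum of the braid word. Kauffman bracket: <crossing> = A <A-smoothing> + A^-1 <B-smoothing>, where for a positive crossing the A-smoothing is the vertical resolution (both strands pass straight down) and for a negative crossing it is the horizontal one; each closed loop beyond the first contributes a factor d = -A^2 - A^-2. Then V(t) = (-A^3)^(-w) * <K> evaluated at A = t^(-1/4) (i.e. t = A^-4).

t^7 - 4*t^6 + 7*t^5 - 11*t^4 + 14*t^3 - 14*t^2 + 14*t - 10 + 7*t^-1 - 4*t^-2 + t^-3

Derivation:
Markov-equivalent braids have isotopic closures, hence identical knot invariants. Strip the Markov moves from each word to reach a common short braid β, then compute V(t) once on β.
Braid A: s2 s1^-1 s2 s2 s2 s1^-1 s2 s1^-1 s2 s1^-1 on 3 strands has no conjugating prefix/suffix or stabilization to strip; take β = s2 s1^-1 s2 s2 s2 s1^-1 s2 s1^-1 s2 s1^-1.
Braid B: s2 s1^-1 s2 s2 s2 s1^-1 s2 s1^-1 s2 s1^-1 s3 on 4 strands reduces by inverse Markov moves (closure unchanged at each step):
  Destabilize: the word has the form β·s3 where s3 occurs only as the final letter (β ∈ B_3); drop it and the last strand → 3 strands.
Reduced to β = s2 s1^-1 s2 s2 s2 s1^-1 s2 s1^-1 s2 s1^-1 on 3 strands, 10 crossings.
Both give the same β = s2 s1^-1 s2 s2 s2 s1^-1 s2 s1^-1 s2 s1^-1 on 3 strands, so one state sum suffices:
Braid: s2 s1^-1 s2 s2 s2 s1^-1 s2 s1^-1 s2 s1^-1 on 3 strands, 10 crossings.
Writhe w = (#positive) - (#negative) = 6 - 4 = 2.
State-sum expansion of <K>. There are 2^10 = 1024 states.
For each crossing: s=0 is the vertical smoothing, s=1 horizontal. Crossing k contributes A^(sign_k * (1 - 2*s_k)); loop factor d = -A^2 - A^-2.
Tabulate the states by total A-exponent and number of loops L (A-exp: L × count):
  A^10: L=5 ×1
  A^8: L=4 ×10
  A^6: L=3 ×42, L=5 ×3
  A^4: L=2 ×90, L=4 ×29, L=6 ×1
  A^2: L=1 ×87, L=3 ×110, L=5 ×13
  A^0: L=2 ×179, L=4 ×71, L=6 ×2
  A^-2: L=3 ×187, L=5 ×23
  A^-4: L=4 ×117, L=6 ×3
  A^-6: L=5 ×45
  A^-8: L=6 ×10
  A^-10: L=7 ×1
Each group contributes A^e * Σ count * d^(L-1):
Powers of d = -A^2 - A^-2: d^2 = A^4 + 2 + A^-4; d^3 = -A^6 - 3*A^2 - 3*A^-2 - A^-6; d^4 = A^8 + 4*A^4 + 6 + 4*A^-4 + A^-8; d^5 = -A^10 - 5*A^6 - 10*A^2 - 10*A^-2 - 5*A^-6 - A^-10; d^6 = A^12 + 6*A^8 + 15*A^4 + 20 + 15*A^-4 + 6*A^-8 + A^-12.
  A^10 * (d^4) = A^18 + 4*A^14 + 6*A^10 + 4*A^6 + A^2
  A^8 * (10*d^3) = -10*A^14 - 30*A^10 - 30*A^6 - 10*A^2
  A^6 * (42*d^2 + 3*d^4) = 3*A^14 + 54*A^10 + 102*A^6 + 54*A^2 + 3*A^-2
  A^4 * (90*d + 29*d^3 + d^5) = -A^14 - 34*A^10 - 187*A^6 - 187*A^2 - 34*A^-2 - A^-6
  A^2 * (87 + 110*d^2 + 13*d^4) = 13*A^10 + 162*A^6 + 385*A^2 + 162*A^-2 + 13*A^-6
  A^0 * (179*d + 71*d^3 + 2*d^5) = -2*A^10 - 81*A^6 - 412*A^2 - 412*A^-2 - 81*A^-6 - 2*A^-10
  A^-2 * (187*d^2 + 23*d^4) = 23*A^6 + 279*A^2 + 512*A^-2 + 279*A^-6 + 23*A^-10
  A^-4 * (117*d^3 + 3*d^5) = -3*A^6 - 132*A^2 - 381*A^-2 - 381*A^-6 - 132*A^-10 - 3*A^-14
  A^-6 * (45*d^4) = 45*A^2 + 180*A^-2 + 270*A^-6 + 180*A^-10 + 45*A^-14
  A^-8 * (10*d^5) = -10*A^2 - 50*A^-2 - 100*A^-6 - 100*A^-10 - 50*A^-14 - 10*A^-18
  A^-10 * (d^6) = A^2 + 6*A^-2 + 15*A^-6 + 20*A^-10 + 15*A^-14 + 6*A^-18 + A^-22
Summing the groups: <K> = A^18 - 4*A^14 + 7*A^10 - 10*A^6 + 14*A^2 - 14*A^-2 + 14*A^-6 - 11*A^-10 + 7*A^-14 - 4*A^-18 + A^-22
Normalise by the writhe: (-A^3)^(-w) = (-A^3)^(-2) = A^-6, so f(A) = A^-6 * <K> = A^12 - 4*A^8 + 7*A^4 - 10 + 14*A^-4 - 14*A^-8 + 14*A^-12 - 11*A^-16 + 7*A^-20 - 4*A^-24 + A^-28.
Substitute A = t^(-1/4), i.e. A^e → t^(-e/4): V(t) = t^7 - 4*t^6 + 7*t^5 - 11*t^4 + 14*t^3 - 14*t^2 + 14*t - 10 + 7*t^-1 - 4*t^-2 + t^-3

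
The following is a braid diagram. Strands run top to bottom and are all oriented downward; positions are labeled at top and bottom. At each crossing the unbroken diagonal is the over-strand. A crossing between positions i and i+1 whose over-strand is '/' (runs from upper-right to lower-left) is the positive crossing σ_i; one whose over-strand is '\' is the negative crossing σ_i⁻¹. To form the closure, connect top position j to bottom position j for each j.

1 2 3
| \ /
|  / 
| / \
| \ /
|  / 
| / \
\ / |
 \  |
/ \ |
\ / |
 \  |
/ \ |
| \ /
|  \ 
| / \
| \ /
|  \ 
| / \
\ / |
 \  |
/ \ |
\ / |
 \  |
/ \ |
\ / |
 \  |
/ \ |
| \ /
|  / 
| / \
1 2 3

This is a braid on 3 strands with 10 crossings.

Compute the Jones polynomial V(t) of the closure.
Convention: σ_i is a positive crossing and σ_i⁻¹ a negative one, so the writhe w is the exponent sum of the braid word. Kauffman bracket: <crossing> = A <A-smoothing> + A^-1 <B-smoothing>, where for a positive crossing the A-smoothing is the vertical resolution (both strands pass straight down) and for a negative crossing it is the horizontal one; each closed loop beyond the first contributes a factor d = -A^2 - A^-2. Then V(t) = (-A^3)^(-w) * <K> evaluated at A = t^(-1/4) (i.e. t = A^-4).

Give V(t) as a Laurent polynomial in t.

Reading the diagram top to bottom ('/'-over between positions i,i+1 = s_i, '\'-over = s_i^-1): braid word = s2 s2 s1^-1 s1^-1 s2^-1 s2^-1 s1^-1 s1^-1 s1^-1 s2.
Braid: s2 s2 s1^-1 s1^-1 s2^-1 s2^-1 s1^-1 s1^-1 s1^-1 s2 on 3 strands, 10 crossings.
Writhe w = (#positive) - (#negative) = 3 - 7 = -4.
State-sum expansion of <K>. There are 2^10 = 1024 states.
For each crossing: s=0 is the vertical smoothing, s=1 horizontal. Crossing k contributes A^(sign_k * (1 - 2*s_k)); loop factor d = -A^2 - A^-2.
Tabulate the states by total A-exponent and number of loops L (A-exp: L × count):
  A^10: L=6 ×1
  A^8: L=5 ×10
  A^6: L=4 ×41, L=6 ×4
  A^4: L=3 ×87, L=5 ×32, L=7 ×1
  A^2: L=2 ×97, L=4 ×100, L=6 ×13
  A^0: L=1 ×46, L=3 ×152, L=5 ×52, L=7 ×2
  A^-2: L=2 ×103, L=4 ×96, L=6 ×11
  A^-4: L=1 ×15, L=3 ×79, L=5 ×26
  A^-6: L=2 ×18, L=4 ×26, L=6 ×1
  A^-8: L=3 ×8, L=5 ×2
  A^-10: L=4 ×1
Each group contributes A^e * Σ count * d^(L-1):
Powers of d = -A^2 - A^-2: d^2 = A^4 + 2 + A^-4; d^3 = -A^6 - 3*A^2 - 3*A^-2 - A^-6; d^4 = A^8 + 4*A^4 + 6 + 4*A^-4 + A^-8; d^5 = -A^10 - 5*A^6 - 10*A^2 - 10*A^-2 - 5*A^-6 - A^-10; d^6 = A^12 + 6*A^8 + 15*A^4 + 20 + 15*A^-4 + 6*A^-8 + A^-12.
  A^10 * (d^5) = -A^20 - 5*A^16 - 10*A^12 - 10*A^8 - 5*A^4 - 1
  A^8 * (10*d^4) = 10*A^16 + 40*A^12 + 60*A^8 + 40*A^4 + 10
  A^6 * (41*d^3 + 4*d^5) = -4*A^16 - 61*A^12 - 163*A^8 - 163*A^4 - 61 - 4*A^-4
  A^4 * (87*d^2 + 32*d^4 + d^6) = A^16 + 38*A^12 + 230*A^8 + 386*A^4 + 230 + 38*A^-4 + A^-8
  A^2 * (97*d + 100*d^3 + 13*d^5) = -13*A^12 - 165*A^8 - 527*A^4 - 527 - 165*A^-4 - 13*A^-8
  A^0 * (46 + 152*d^2 + 52*d^4 + 2*d^6) = 2*A^12 + 64*A^8 + 390*A^4 + 702 + 390*A^-4 + 64*A^-8 + 2*A^-12
  A^-2 * (103*d + 96*d^3 + 11*d^5) = -11*A^8 - 151*A^4 - 501 - 501*A^-4 - 151*A^-8 - 11*A^-12
  A^-4 * (15 + 79*d^2 + 26*d^4) = 26*A^4 + 183 + 329*A^-4 + 183*A^-8 + 26*A^-12
  A^-6 * (18*d + 26*d^3 + d^5) = -A^4 - 31 - 106*A^-4 - 106*A^-8 - 31*A^-12 - A^-16
  A^-8 * (8*d^2 + 2*d^4) = 2 + 16*A^-4 + 28*A^-8 + 16*A^-12 + 2*A^-16
  A^-10 * (d^3) = -A^-4 - 3*A^-8 - 3*A^-12 - A^-16
Summing the groups: <K> = -A^20 + 2*A^16 - 4*A^12 + 5*A^8 - 5*A^4 + 6 - 4*A^-4 + 3*A^-8 - A^-12
Normalise by the writhe: (-A^3)^(-w) = (-A^3)^(4) = A^12, so f(A) = A^12 * <K> = -A^32 + 2*A^28 - 4*A^24 + 5*A^20 - 5*A^16 + 6*A^12 - 4*A^8 + 3*A^4 - 1.
Substitute A = t^(-1/4), i.e. A^e → t^(-e/4): V(t) = -1 + 3*t^-1 - 4*t^-2 + 6*t^-3 - 5*t^-4 + 5*t^-5 - 4*t^-6 + 2*t^-7 - t^-8

Answer: -1 + 3*t^-1 - 4*t^-2 + 6*t^-3 - 5*t^-4 + 5*t^-5 - 4*t^-6 + 2*t^-7 - t^-8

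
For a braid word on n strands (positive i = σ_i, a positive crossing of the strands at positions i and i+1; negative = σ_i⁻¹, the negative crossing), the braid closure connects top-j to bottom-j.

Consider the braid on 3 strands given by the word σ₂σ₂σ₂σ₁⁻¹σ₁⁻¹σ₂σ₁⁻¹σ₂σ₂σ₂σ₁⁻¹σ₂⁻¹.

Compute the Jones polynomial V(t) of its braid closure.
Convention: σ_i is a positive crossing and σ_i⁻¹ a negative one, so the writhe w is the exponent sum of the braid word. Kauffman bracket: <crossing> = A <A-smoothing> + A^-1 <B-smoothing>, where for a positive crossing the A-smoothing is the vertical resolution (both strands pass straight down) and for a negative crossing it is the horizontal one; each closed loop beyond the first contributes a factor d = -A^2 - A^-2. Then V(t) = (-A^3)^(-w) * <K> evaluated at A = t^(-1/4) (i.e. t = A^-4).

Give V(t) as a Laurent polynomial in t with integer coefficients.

The presented braid s2 s2 s2 s1^-1 s1^-1 s2 s1^-1 s2 s2 s2 s1^-1 s2^-1 on 3 strands reduces by inverse Markov moves (closure unchanged at each step):
  Deconjugate: the word is γ·β·γ⁻¹ with γ = s2 (prefix) and γ⁻¹ = s2^-1 (suffix); strip both.
Reduced to β = s2 s2 s1^-1 s1^-1 s2 s1^-1 s2 s2 s2 s1^-1 on 3 strands, 10 crossings.
Compute on β:
Braid: s2 s2 s1^-1 s1^-1 s2 s1^-1 s2 s2 s2 s1^-1 on 3 strands, 10 crossings.
Writhe w = (#positive) - (#negative) = 6 - 4 = 2.
Computing the Kauffman bracket via state sum. There are 2^10 = 1024 states.
Smooth each crossing (0=||, 1=⌣⌢); contribution A^(Σ sign_k(1-2s_k)) * d^(L-1).
Tabulate the states by total A-exponent and number of loops L (A-exp: L × count):
  A^10: L=5 ×1
  A^8: L=4 ×10
  A^6: L=3 ×41, L=5 ×4
  A^4: L=2 ×81, L=4 ×38, L=6 ×1
  A^2: L=1 ×71, L=3 ×117, L=5 ×22
  A^0: L=2 ×154, L=4 ×91, L=6 ×7
  A^-2: L=3 ×168, L=5 ×41, L=7 ×1
  A^-4: L=4 ×110, L=6 ×10
  A^-6: L=5 ×44, L=7 ×1
  A^-8: L=6 ×10
  A^-10: L=7 ×1
Each group contributes A^e * Σ count * d^(L-1):
Powers of d = -A^2 - A^-2: d^2 = A^4 + 2 + A^-4; d^3 = -A^6 - 3*A^2 - 3*A^-2 - A^-6; d^4 = A^8 + 4*A^4 + 6 + 4*A^-4 + A^-8; d^5 = -A^10 - 5*A^6 - 10*A^2 - 10*A^-2 - 5*A^-6 - A^-10; d^6 = A^12 + 6*A^8 + 15*A^4 + 20 + 15*A^-4 + 6*A^-8 + A^-12.
  A^10 * (d^4) = A^18 + 4*A^14 + 6*A^10 + 4*A^6 + A^2
  A^8 * (10*d^3) = -10*A^14 - 30*A^10 - 30*A^6 - 10*A^2
  A^6 * (41*d^2 + 4*d^4) = 4*A^14 + 57*A^10 + 106*A^6 + 57*A^2 + 4*A^-2
  A^4 * (81*d + 38*d^3 + d^5) = -A^14 - 43*A^10 - 205*A^6 - 205*A^2 - 43*A^-2 - A^-6
  A^2 * (71 + 117*d^2 + 22*d^4) = 22*A^10 + 205*A^6 + 437*A^2 + 205*A^-2 + 22*A^-6
  A^0 * (154*d + 91*d^3 + 7*d^5) = -7*A^10 - 126*A^6 - 497*A^2 - 497*A^-2 - 126*A^-6 - 7*A^-10
  A^-2 * (168*d^2 + 41*d^4 + d^6) = A^10 + 47*A^6 + 347*A^2 + 602*A^-2 + 347*A^-6 + 47*A^-10 + A^-14
  A^-4 * (110*d^3 + 10*d^5) = -10*A^6 - 160*A^2 - 430*A^-2 - 430*A^-6 - 160*A^-10 - 10*A^-14
  A^-6 * (44*d^4 + d^6) = A^6 + 50*A^2 + 191*A^-2 + 284*A^-6 + 191*A^-10 + 50*A^-14 + A^-18
  A^-8 * (10*d^5) = -10*A^2 - 50*A^-2 - 100*A^-6 - 100*A^-10 - 50*A^-14 - 10*A^-18
  A^-10 * (d^6) = A^2 + 6*A^-2 + 15*A^-6 + 20*A^-10 + 15*A^-14 + 6*A^-18 + A^-22
Summing the groups: <K> = A^18 - 3*A^14 + 6*A^10 - 8*A^6 + 11*A^2 - 12*A^-2 + 11*A^-6 - 9*A^-10 + 6*A^-14 - 3*A^-18 + A^-22
Normalise by the writhe: (-A^3)^(-w) = (-A^3)^(-2) = A^-6, so f(A) = A^-6 * <K> = A^12 - 3*A^8 + 6*A^4 - 8 + 11*A^-4 - 12*A^-8 + 11*A^-12 - 9*A^-16 + 6*A^-20 - 3*A^-24 + A^-28.
Substitute A = t^(-1/4), i.e. A^e → t^(-e/4): V(t) = t^7 - 3*t^6 + 6*t^5 - 9*t^4 + 11*t^3 - 12*t^2 + 11*t - 8 + 6*t^-1 - 3*t^-2 + t^-3

Answer: t^7 - 3*t^6 + 6*t^5 - 9*t^4 + 11*t^3 - 12*t^2 + 11*t - 8 + 6*t^-1 - 3*t^-2 + t^-3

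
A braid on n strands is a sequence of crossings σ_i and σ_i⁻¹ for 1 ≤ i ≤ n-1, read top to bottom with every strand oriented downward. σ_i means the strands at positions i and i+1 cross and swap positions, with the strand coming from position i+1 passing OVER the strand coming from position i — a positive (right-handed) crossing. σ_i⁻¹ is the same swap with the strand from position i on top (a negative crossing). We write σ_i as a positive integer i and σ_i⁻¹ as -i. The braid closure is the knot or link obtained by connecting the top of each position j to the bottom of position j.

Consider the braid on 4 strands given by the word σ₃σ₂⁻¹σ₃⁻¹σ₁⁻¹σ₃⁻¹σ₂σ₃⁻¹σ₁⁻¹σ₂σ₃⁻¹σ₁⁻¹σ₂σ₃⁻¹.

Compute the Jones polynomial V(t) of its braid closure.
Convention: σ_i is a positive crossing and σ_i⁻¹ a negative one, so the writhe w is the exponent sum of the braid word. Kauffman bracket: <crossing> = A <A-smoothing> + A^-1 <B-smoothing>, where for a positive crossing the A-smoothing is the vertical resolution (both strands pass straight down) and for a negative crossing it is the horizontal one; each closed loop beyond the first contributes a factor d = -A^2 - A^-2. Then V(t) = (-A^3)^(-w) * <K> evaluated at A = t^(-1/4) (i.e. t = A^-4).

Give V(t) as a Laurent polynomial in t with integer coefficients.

The presented braid s3 s2^-1 s3^-1 s1^-1 s3^-1 s2 s3^-1 s1^-1 s2 s3^-1 s1^-1 s2 s3^-1 on 4 strands reduces by inverse Markov moves (closure unchanged at each step):
  Deconjugate: the word is γ·β·γ⁻¹ with γ = s3 s2^-1 (prefix) and γ⁻¹ = s2 s3^-1 (suffix); strip both.
Reduced to β = s3^-1 s1^-1 s3^-1 s2 s3^-1 s1^-1 s2 s3^-1 s1^-1 on 4 strands, 9 crossings.
Compute on β:
Braid: s3^-1 s1^-1 s3^-1 s2 s3^-1 s1^-1 s2 s3^-1 s1^-1 on 4 strands, 9 crossings.
Writhe w = (#positive) - (#negative) = 2 - 7 = -5.
Computing the Kauffman bracket via state sum. There are 2^9 = 512 states.
Each crossing splits two ways (0=vertical, 1=horizontal). The state's weight is A^(#A-smoothings - #B-smoothings) * d^(loops - 1).
Tabulate the states by total A-exponent and number of loops L (A-exp: L × count):
  A^9: L=7 ×1
  A^7: L=6 ×9
  A^5: L=5 ×36
  A^3: L=4 ×83, L=6 ×1
  A^1: L=3 ×118, L=5 ×8
  A^-1: L=2 ×100, L=4 ×26
  A^-3: L=1 ×41, L=3 ×42, L=5 ×1
  A^-5: L=2 ×31, L=4 ×5
  A^-7: L=3 ×9
  A^-9: L=4 ×1
Each group contributes A^e * Σ count * d^(L-1):
Powers of d = -A^2 - A^-2: d^2 = A^4 + 2 + A^-4; d^3 = -A^6 - 3*A^2 - 3*A^-2 - A^-6; d^4 = A^8 + 4*A^4 + 6 + 4*A^-4 + A^-8; d^5 = -A^10 - 5*A^6 - 10*A^2 - 10*A^-2 - 5*A^-6 - A^-10; d^6 = A^12 + 6*A^8 + 15*A^4 + 20 + 15*A^-4 + 6*A^-8 + A^-12.
  A^9 * (d^6) = A^21 + 6*A^17 + 15*A^13 + 20*A^9 + 15*A^5 + 6*A + A^-3
  A^7 * (9*d^5) = -9*A^17 - 45*A^13 - 90*A^9 - 90*A^5 - 45*A - 9*A^-3
  A^5 * (36*d^4) = 36*A^13 + 144*A^9 + 216*A^5 + 144*A + 36*A^-3
  A^3 * (83*d^3 + d^5) = -A^13 - 88*A^9 - 259*A^5 - 259*A - 88*A^-3 - A^-7
  A^1 * (118*d^2 + 8*d^4) = 8*A^9 + 150*A^5 + 284*A + 150*A^-3 + 8*A^-7
  A^-1 * (100*d + 26*d^3) = -26*A^5 - 178*A - 178*A^-3 - 26*A^-7
  A^-3 * (41 + 42*d^2 + d^4) = A^5 + 46*A + 131*A^-3 + 46*A^-7 + A^-11
  A^-5 * (31*d + 5*d^3) = -5*A - 46*A^-3 - 46*A^-7 - 5*A^-11
  A^-7 * (9*d^2) = 9*A^-3 + 18*A^-7 + 9*A^-11
  A^-9 * (d^3) = -A^-3 - 3*A^-7 - 3*A^-11 - A^-15
Summing the groups: <K> = A^21 - 3*A^17 + 5*A^13 - 6*A^9 + 7*A^5 - 7*A + 5*A^-3 - 4*A^-7 + 2*A^-11 - A^-15
Normalise by the writhe: (-A^3)^(-w) = (-A^3)^(5) = -A^15, so f(A) = -A^15 * <K> = -A^36 + 3*A^32 - 5*A^28 + 6*A^24 - 7*A^20 + 7*A^16 - 5*A^12 + 4*A^8 - 2*A^4 + 1.
Substitute A = t^(-1/4), i.e. A^e → t^(-e/4): V(t) = 1 - 2*t^-1 + 4*t^-2 - 5*t^-3 + 7*t^-4 - 7*t^-5 + 6*t^-6 - 5*t^-7 + 3*t^-8 - t^-9

Answer: 1 - 2*t^-1 + 4*t^-2 - 5*t^-3 + 7*t^-4 - 7*t^-5 + 6*t^-6 - 5*t^-7 + 3*t^-8 - t^-9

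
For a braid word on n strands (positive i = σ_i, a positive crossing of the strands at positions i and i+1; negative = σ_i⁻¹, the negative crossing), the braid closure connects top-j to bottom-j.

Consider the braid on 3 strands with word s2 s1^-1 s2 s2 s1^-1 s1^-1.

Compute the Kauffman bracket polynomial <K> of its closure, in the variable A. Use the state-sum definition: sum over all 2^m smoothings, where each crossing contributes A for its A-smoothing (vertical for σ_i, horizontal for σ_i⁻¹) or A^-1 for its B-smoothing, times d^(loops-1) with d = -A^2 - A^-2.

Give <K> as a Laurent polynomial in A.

Braid: s2 s1^-1 s2 s2 s1^-1 s1^-1 on 3 strands, 6 crossings.
Writhe w = (#positive) - (#negative) = 3 - 3 = 0.
State-sum expansion of <K>. There are 2^6 = 64 states.
Smooth each crossing (0=||, 1=⌣⌢); contribution A^(Σ sign_k(1-2s_k)) * d^(L-1).
Tabulate the states by total A-exponent and number of loops L (A-exp: L × count):
  A^6: L=4 ×1
  A^4: L=3 ×6
  A^2: L=2 ×14, L=4 ×1
  A^0: L=1 ×13, L=3 ×7
  A^-2: L=2 ×14, L=4 ×1
  A^-4: L=3 ×6
  A^-6: L=4 ×1
Each group contributes A^e * Σ count * d^(L-1):
Powers of d = -A^2 - A^-2: d^2 = A^4 + 2 + A^-4; d^3 = -A^6 - 3*A^2 - 3*A^-2 - A^-6.
  A^6 * (d^3) = -A^12 - 3*A^8 - 3*A^4 - 1
  A^4 * (6*d^2) = 6*A^8 + 12*A^4 + 6
  A^2 * (14*d + d^3) = -A^8 - 17*A^4 - 17 - A^-4
  A^0 * (13 + 7*d^2) = 7*A^4 + 27 + 7*A^-4
  A^-2 * (14*d + d^3) = -A^4 - 17 - 17*A^-4 - A^-8
  A^-4 * (6*d^2) = 6 + 12*A^-4 + 6*A^-8
  A^-6 * (d^3) = -1 - 3*A^-4 - 3*A^-8 - A^-12
Summing the groups: <K> = -A^12 + 2*A^8 - 2*A^4 + 3 - 2*A^-4 + 2*A^-8 - A^-12

Answer: -A^12 + 2*A^8 - 2*A^4 + 3 - 2*A^-4 + 2*A^-8 - A^-12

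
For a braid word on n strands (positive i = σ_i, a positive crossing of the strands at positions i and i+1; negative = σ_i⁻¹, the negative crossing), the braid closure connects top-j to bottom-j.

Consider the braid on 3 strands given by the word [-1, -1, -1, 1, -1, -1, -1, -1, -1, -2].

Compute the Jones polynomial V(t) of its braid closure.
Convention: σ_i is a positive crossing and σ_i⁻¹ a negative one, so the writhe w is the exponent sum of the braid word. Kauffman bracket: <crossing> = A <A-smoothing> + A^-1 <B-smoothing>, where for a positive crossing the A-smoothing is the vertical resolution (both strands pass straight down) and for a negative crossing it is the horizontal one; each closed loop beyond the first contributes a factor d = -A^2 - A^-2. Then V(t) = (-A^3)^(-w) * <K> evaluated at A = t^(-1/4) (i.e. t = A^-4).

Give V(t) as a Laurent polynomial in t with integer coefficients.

t^-3 + t^-5 - t^-6 + t^-7 - t^-8 + t^-9 - t^-10

Derivation:
The presented braid s1^-1 s1^-1 s1^-1 s1 s1^-1 s1^-1 s1^-1 s1^-1 s1^-1 s2^-1 on 3 strands reduces by inverse Markov moves (closure unchanged at each step):
  Destabilize: the word has the form β·s2^-1 where s2^-1 occurs only as the final letter (β ∈ B_2); drop it and the last strand → 2 strands.
Reduced to β = s1^-1 s1^-1 s1^-1 s1 s1^-1 s1^-1 s1^-1 s1^-1 s1^-1 on 2 strands, 9 crossings.
Compute on β:
First cancel adjacent σ_i σ_i⁻¹ pairs (Reidemeister II — same braid, same closure): s1^-1 s1^-1 s1^-1 s1 s1^-1 s1^-1 s1^-1 s1^-1 s1^-1 → s1^-1 s1^-1 s1^-1 s1^-1 s1^-1 s1^-1 s1^-1.
Braid: s1^-1 s1^-1 s1^-1 s1^-1 s1^-1 s1^-1 s1^-1 on 2 strands, 7 crossings.
Writhe w = (#positive) - (#negative) = 0 - 7 = -7.
State-sum expansion of <K>. There are 2^7 = 128 states.
Smooth each crossing (0=||, 1=⌣⌢); contribution A^(Σ sign_k(1-2s_k)) * d^(L-1).
Tabulate the states by total A-exponent and number of loops L (A-exp: L × count):
  A^7: L=7 ×1
  A^5: L=6 ×7
  A^3: L=5 ×21
  A^1: L=4 ×35
  A^-1: L=3 ×35
  A^-3: L=2 ×21
  A^-5: L=1 ×7
  A^-7: L=2 ×1
Each group contributes A^e * Σ count * d^(L-1):
Powers of d = -A^2 - A^-2: d^2 = A^4 + 2 + A^-4; d^3 = -A^6 - 3*A^2 - 3*A^-2 - A^-6; d^4 = A^8 + 4*A^4 + 6 + 4*A^-4 + A^-8; d^5 = -A^10 - 5*A^6 - 10*A^2 - 10*A^-2 - 5*A^-6 - A^-10; d^6 = A^12 + 6*A^8 + 15*A^4 + 20 + 15*A^-4 + 6*A^-8 + A^-12.
  A^7 * (d^6) = A^19 + 6*A^15 + 15*A^11 + 20*A^7 + 15*A^3 + 6*A^-1 + A^-5
  A^5 * (7*d^5) = -7*A^15 - 35*A^11 - 70*A^7 - 70*A^3 - 35*A^-1 - 7*A^-5
  A^3 * (21*d^4) = 21*A^11 + 84*A^7 + 126*A^3 + 84*A^-1 + 21*A^-5
  A^1 * (35*d^3) = -35*A^7 - 105*A^3 - 105*A^-1 - 35*A^-5
  A^-1 * (35*d^2) = 35*A^3 + 70*A^-1 + 35*A^-5
  A^-3 * (21*d) = -21*A^-1 - 21*A^-5
  A^-5 * (7) = 7*A^-5
  A^-7 * (d) = -A^-5 - A^-9
Summing the groups: <K> = A^19 - A^15 + A^11 - A^7 + A^3 - A^-1 - A^-9
Normalise by the writhe: (-A^3)^(-w) = (-A^3)^(7) = -A^21, so f(A) = -A^21 * <K> = -A^40 + A^36 - A^32 + A^28 - A^24 + A^20 + A^12.
Substitute A = t^(-1/4), i.e. A^e → t^(-e/4): V(t) = t^-3 + t^-5 - t^-6 + t^-7 - t^-8 + t^-9 - t^-10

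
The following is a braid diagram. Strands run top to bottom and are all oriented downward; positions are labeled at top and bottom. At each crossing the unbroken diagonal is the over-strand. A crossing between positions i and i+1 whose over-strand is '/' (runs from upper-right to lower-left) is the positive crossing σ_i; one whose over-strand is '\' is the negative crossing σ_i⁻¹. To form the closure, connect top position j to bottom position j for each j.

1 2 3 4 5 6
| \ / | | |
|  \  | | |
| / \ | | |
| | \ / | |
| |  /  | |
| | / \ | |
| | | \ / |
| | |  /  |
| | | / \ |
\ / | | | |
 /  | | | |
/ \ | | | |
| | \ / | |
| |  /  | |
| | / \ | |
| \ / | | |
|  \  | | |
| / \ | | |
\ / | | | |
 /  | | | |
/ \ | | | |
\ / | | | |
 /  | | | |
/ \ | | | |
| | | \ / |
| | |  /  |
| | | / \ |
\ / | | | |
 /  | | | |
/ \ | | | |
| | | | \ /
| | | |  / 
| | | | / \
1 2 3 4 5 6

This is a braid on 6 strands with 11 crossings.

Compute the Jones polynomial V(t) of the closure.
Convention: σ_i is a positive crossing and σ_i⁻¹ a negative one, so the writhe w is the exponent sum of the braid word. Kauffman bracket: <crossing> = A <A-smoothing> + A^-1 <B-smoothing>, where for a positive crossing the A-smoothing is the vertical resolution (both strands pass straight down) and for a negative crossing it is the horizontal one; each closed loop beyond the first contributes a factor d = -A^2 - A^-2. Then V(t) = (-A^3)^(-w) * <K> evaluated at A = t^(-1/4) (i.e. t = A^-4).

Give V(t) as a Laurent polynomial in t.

Reading the diagram top to bottom ('/'-over between positions i,i+1 = s_i, '\'-over = s_i^-1): braid word = s2^-1 s3 s4 s1 s3 s2^-1 s1 s1 s4 s1 s5.
The presented braid s2^-1 s3 s4 s1 s3 s2^-1 s1 s1 s4 s1 s5 on 6 strands reduces by inverse Markov moves (closure unchanged at each step):
  Destabilize: the word has the form β·s5 where s5 occurs only as the final letter (β ∈ B_5); drop it and the last strand → 5 strands.
Reduced to β = s2^-1 s3 s4 s1 s3 s2^-1 s1 s1 s4 s1 on 5 strands, 10 crossings.
Compute on β:
Braid: s2^-1 s3 s4 s1 s3 s2^-1 s1 s1 s4 s1 on 5 strands, 10 crossings.
Writhe w = (#positive) - (#negative) = 8 - 2 = 6.
Computing the Kauffman bracket via state sum. There are 2^10 = 1024 states.
For each crossing: s=0 is the vertical smoothing, s=1 horizontal. Crossing k contributes A^(sign_k * (1 - 2*s_k)); loop factor d = -A^2 - A^-2.
Tabulate the states by total A-exponent and number of loops L (A-exp: L × count):
  A^10: L=5 ×1
  A^8: L=4 ×10
  A^6: L=3 ×39, L=5 ×6
  A^4: L=2 ×68, L=4 ×51, L=6 ×1
  A^2: L=1 ×44, L=3 ×139, L=5 ×27
  A^0: L=2 ×126, L=4 ×118, L=6 ×8
  A^-2: L=1 ×11, L=3 ×140, L=5 ×58, L=7 ×1
  A^-4: L=2 ×19, L=4 ×85, L=6 ×16
  A^-6: L=3 ×15, L=5 ×28, L=7 ×2
  A^-8: L=4 ×6, L=6 ×4
  A^-10: L=5 ×1
Each group contributes A^e * Σ count * d^(L-1):
Powers of d = -A^2 - A^-2: d^2 = A^4 + 2 + A^-4; d^3 = -A^6 - 3*A^2 - 3*A^-2 - A^-6; d^4 = A^8 + 4*A^4 + 6 + 4*A^-4 + A^-8; d^5 = -A^10 - 5*A^6 - 10*A^2 - 10*A^-2 - 5*A^-6 - A^-10; d^6 = A^12 + 6*A^8 + 15*A^4 + 20 + 15*A^-4 + 6*A^-8 + A^-12.
  A^10 * (d^4) = A^18 + 4*A^14 + 6*A^10 + 4*A^6 + A^2
  A^8 * (10*d^3) = -10*A^14 - 30*A^10 - 30*A^6 - 10*A^2
  A^6 * (39*d^2 + 6*d^4) = 6*A^14 + 63*A^10 + 114*A^6 + 63*A^2 + 6*A^-2
  A^4 * (68*d + 51*d^3 + d^5) = -A^14 - 56*A^10 - 231*A^6 - 231*A^2 - 56*A^-2 - A^-6
  A^2 * (44 + 139*d^2 + 27*d^4) = 27*A^10 + 247*A^6 + 484*A^2 + 247*A^-2 + 27*A^-6
  A^0 * (126*d + 118*d^3 + 8*d^5) = -8*A^10 - 158*A^6 - 560*A^2 - 560*A^-2 - 158*A^-6 - 8*A^-10
  A^-2 * (11 + 140*d^2 + 58*d^4 + d^6) = A^10 + 64*A^6 + 387*A^2 + 659*A^-2 + 387*A^-6 + 64*A^-10 + A^-14
  A^-4 * (19*d + 85*d^3 + 16*d^5) = -16*A^6 - 165*A^2 - 434*A^-2 - 434*A^-6 - 165*A^-10 - 16*A^-14
  A^-6 * (15*d^2 + 28*d^4 + 2*d^6) = 2*A^6 + 40*A^2 + 157*A^-2 + 238*A^-6 + 157*A^-10 + 40*A^-14 + 2*A^-18
  A^-8 * (6*d^3 + 4*d^5) = -4*A^2 - 26*A^-2 - 58*A^-6 - 58*A^-10 - 26*A^-14 - 4*A^-18
  A^-10 * (d^4) = A^-2 + 4*A^-6 + 6*A^-10 + 4*A^-14 + A^-18
Summing the groups: <K> = A^18 - A^14 + 3*A^10 - 4*A^6 + 5*A^2 - 6*A^-2 + 5*A^-6 - 4*A^-10 + 3*A^-14 - A^-18
Normalise by the writhe: (-A^3)^(-w) = (-A^3)^(-6) = A^-18, so f(A) = A^-18 * <K> = 1 - A^-4 + 3*A^-8 - 4*A^-12 + 5*A^-16 - 6*A^-20 + 5*A^-24 - 4*A^-28 + 3*A^-32 - A^-36.
Substitute A = t^(-1/4), i.e. A^e → t^(-e/4): V(t) = -t^9 + 3*t^8 - 4*t^7 + 5*t^6 - 6*t^5 + 5*t^4 - 4*t^3 + 3*t^2 - t + 1

Answer: -t^9 + 3*t^8 - 4*t^7 + 5*t^6 - 6*t^5 + 5*t^4 - 4*t^3 + 3*t^2 - t + 1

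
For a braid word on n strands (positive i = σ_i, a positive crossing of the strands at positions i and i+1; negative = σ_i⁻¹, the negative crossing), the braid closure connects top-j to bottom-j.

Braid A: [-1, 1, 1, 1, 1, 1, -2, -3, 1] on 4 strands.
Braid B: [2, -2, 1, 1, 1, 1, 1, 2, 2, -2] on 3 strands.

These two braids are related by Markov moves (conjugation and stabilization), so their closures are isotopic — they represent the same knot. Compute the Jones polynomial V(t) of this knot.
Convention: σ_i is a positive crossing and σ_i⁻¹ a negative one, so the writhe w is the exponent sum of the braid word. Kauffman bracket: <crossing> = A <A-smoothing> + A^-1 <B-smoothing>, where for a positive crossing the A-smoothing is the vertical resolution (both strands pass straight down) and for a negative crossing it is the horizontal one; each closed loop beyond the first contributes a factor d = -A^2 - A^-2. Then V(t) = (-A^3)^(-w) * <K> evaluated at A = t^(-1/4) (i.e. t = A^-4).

Markov-equivalent braids have isotopic closures, hence identical knot invariants. Strip the Markov moves from each word to reach a common short braid β, then compute V(t) once on β.
Braid A: s1^-1 s1 s1 s1 s1 s1 s2^-1 s3^-1 s1 on 4 strands reduces by inverse Markov moves (closure unchanged at each step):
  Deconjugate: the word is γ·β·γ⁻¹ with γ = s1^-1 (prefix) and γ⁻¹ = s1 (suffix); strip both.
  Destabilize: the word has the form β·s3^-1 where s3^-1 occurs only as the final letter (β ∈ B_3); drop it and the last strand → 3 strands.
  Destabilize: the word has the form β·s2^-1 where s2^-1 occurs only as the final letter (β ∈ B_2); drop it and the last strand → 2 strands.
Reduced to β = s1 s1 s1 s1 s1 on 2 strands, 5 crossings.
Braid B: s2 s2^-1 s1 s1 s1 s1 s1 s2 s2 s2^-1 on 3 strands reduces by inverse Markov moves (closure unchanged at each step):
  Deconjugate: the word is γ·β·γ⁻¹ with γ = s2 s2^-1 (prefix) and γ⁻¹ = s2 s2^-1 (suffix); strip both.
  Destabilize: the word has the form β·s2 where s2 occurs only as the final letter (β ∈ B_2); drop it and the last strand → 2 strands.
Reduced to β = s1 s1 s1 s1 s1 on 2 strands, 5 crossings.
Both give the same β = s1 s1 s1 s1 s1 on 2 strands, so one state sum suffices:
Braid: s1 s1 s1 s1 s1 on 2 strands, 5 crossings.
Writhe w = (#positive) - (#negative) = 5 - 0 = 5.
Enumerate smoothing states for the bracket polynomial. There are 2^5 = 32 states.
Each crossing splits two ways (0=vertical, 1=horizontal). The state's weight is A^(#A-smoothings - #B-smoothings) * d^(loops - 1).
  state 00000: A-exp=+5, loops=2, term = A^5 * d^1
  state 00001: A-exp=+3, loops=1, term = A^3 * d^0
  state 00010: A-exp=+3, loops=1, term = A^3 * d^0
  state 00011: A-exp=+1, loops=2, term = A^1 * d^1
  state 00100: A-exp=+3, loops=1, term = A^3 * d^0
  state 00101: A-exp=+1, loops=2, term = A^1 * d^1
  state 00110: A-exp=+1, loops=2, term = A^1 * d^1
  state 00111: A-exp=-1, loops=3, term = A^-1 * d^2
  state 01000: A-exp=+3, loops=1, term = A^3 * d^0
  state 01001: A-exp=+1, loops=2, term = A^1 * d^1
  state 01010: A-exp=+1, loops=2, term = A^1 * d^1
  state 01011: A-exp=-1, loops=3, term = A^-1 * d^2
  state 01100: A-exp=+1, loops=2, term = A^1 * d^1
  state 01101: A-exp=-1, loops=3, term = A^-1 * d^2
  state 01110: A-exp=-1, loops=3, term = A^-1 * d^2
  state 01111: A-exp=-3, loops=4, term = A^-3 * d^3
  state 10000: A-exp=+3, loops=1, term = A^3 * d^0
  state 10001: A-exp=+1, loops=2, term = A^1 * d^1
  state 10010: A-exp=+1, loops=2, term = A^1 * d^1
  state 10011: A-exp=-1, loops=3, term = A^-1 * d^2
  state 10100: A-exp=+1, loops=2, term = A^1 * d^1
  state 10101: A-exp=-1, loops=3, term = A^-1 * d^2
  state 10110: A-exp=-1, loops=3, term = A^-1 * d^2
  state 10111: A-exp=-3, loops=4, term = A^-3 * d^3
  state 11000: A-exp=+1, loops=2, term = A^1 * d^1
  state 11001: A-exp=-1, loops=3, term = A^-1 * d^2
  state 11010: A-exp=-1, loops=3, term = A^-1 * d^2
  state 11011: A-exp=-3, loops=4, term = A^-3 * d^3
  state 11100: A-exp=-1, loops=3, term = A^-1 * d^2
  state 11101: A-exp=-3, loops=4, term = A^-3 * d^3
  state 11110: A-exp=-3, loops=4, term = A^-3 * d^3
  state 11111: A-exp=-5, loops=5, term = A^-5 * d^4
Collect the terms by A-exponent (count of states per loop number):
Powers of d = -A^2 - A^-2: d^2 = A^4 + 2 + A^-4; d^3 = -A^6 - 3*A^2 - 3*A^-2 - A^-6; d^4 = A^8 + 4*A^4 + 6 + 4*A^-4 + A^-8.
  A^5 * (d) = -A^7 - A^3
  A^3 * (5) = 5*A^3
  A^1 * (10*d) = -10*A^3 - 10*A^-1
  A^-1 * (10*d^2) = 10*A^3 + 20*A^-1 + 10*A^-5
  A^-3 * (5*d^3) = -5*A^3 - 15*A^-1 - 15*A^-5 - 5*A^-9
  A^-5 * (d^4) = A^3 + 4*A^-1 + 6*A^-5 + 4*A^-9 + A^-13
Summing the groups: <K> = -A^7 - A^-1 + A^-5 - A^-9 + A^-13
Normalise by the writhe: (-A^3)^(-w) = (-A^3)^(-5) = -A^-15, so f(A) = -A^-15 * <K> = A^-8 + A^-16 - A^-20 + A^-24 - A^-28.
Substitute A = t^(-1/4), i.e. A^e → t^(-e/4): V(t) = -t^7 + t^6 - t^5 + t^4 + t^2

Answer: -t^7 + t^6 - t^5 + t^4 + t^2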